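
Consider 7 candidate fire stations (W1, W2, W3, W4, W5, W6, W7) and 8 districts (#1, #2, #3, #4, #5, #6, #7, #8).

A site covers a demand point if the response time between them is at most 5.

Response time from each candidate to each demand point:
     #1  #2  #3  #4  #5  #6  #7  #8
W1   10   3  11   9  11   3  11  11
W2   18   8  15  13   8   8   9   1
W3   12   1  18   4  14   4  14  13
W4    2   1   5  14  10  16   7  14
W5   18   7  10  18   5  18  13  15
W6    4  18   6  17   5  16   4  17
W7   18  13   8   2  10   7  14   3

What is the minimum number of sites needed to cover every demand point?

Coverage sets (demand points within 5 of each site):
  W1: {#2, #6}
  W2: {#8}
  W3: {#2, #4, #6}
  W4: {#1, #2, #3}
  W5: {#5}
  W6: {#1, #5, #7}
  W7: {#4, #8}
No 3 sites suffice: every size-3 union leaves at least one demand point uncovered.
But {W1, W4, W6, W7} covers everything, so the minimum is 4.

4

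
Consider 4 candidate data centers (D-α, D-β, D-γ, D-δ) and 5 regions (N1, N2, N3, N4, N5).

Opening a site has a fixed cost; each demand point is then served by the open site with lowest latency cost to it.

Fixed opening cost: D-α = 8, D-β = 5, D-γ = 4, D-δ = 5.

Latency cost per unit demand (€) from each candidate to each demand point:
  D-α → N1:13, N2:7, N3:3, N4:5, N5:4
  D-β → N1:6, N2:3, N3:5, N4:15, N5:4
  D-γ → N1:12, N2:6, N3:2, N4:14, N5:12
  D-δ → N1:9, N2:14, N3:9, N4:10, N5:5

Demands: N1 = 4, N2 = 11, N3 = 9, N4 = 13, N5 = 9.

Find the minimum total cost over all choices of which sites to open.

Open {D-α, D-β, D-γ}: assign each demand point to its cheapest open site.
  N1→D-β 4×6=24, N2→D-β 11×3=33, N3→D-γ 9×2=18, N4→D-α 13×5=65, N5→D-α 9×4=36
  latency cost 176, fixed 17 → total 193.
Compare {D-α, D-β}: latency cost 185 + fixed 13 = 198.
Compare {D-α, D-β, D-γ, D-δ}: latency cost 176 + fixed 22 = 198.
Compare {D-α, D-β, D-δ}: latency cost 185 + fixed 18 = 203.
All other subsets cost ≥ 198. Minimum total cost: 193.

193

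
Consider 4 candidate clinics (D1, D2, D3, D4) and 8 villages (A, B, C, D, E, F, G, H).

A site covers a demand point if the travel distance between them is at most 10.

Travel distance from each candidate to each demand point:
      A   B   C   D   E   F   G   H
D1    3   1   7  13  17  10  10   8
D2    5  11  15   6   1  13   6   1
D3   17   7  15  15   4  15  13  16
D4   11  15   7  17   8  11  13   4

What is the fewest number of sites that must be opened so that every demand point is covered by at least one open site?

Coverage sets (demand points within 10 of each site):
  D1: {A, B, C, F, G, H}
  D2: {A, D, E, G, H}
  D3: {B, E}
  D4: {C, E, H}
No single site covers all 8 demand points.
But {D1, D2} covers everything, so the minimum is 2.

2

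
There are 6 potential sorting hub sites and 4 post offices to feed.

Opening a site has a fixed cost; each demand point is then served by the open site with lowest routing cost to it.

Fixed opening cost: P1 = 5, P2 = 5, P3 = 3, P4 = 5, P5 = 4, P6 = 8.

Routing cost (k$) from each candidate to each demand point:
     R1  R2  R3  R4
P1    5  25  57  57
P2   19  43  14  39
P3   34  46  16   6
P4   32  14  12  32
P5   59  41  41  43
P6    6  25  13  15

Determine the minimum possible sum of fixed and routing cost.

50

Open {P1, P3, P4}: assign each demand point to its cheapest open site.
  R1→P1 5, R2→P4 14, R3→P4 12, R4→P3 6
  routing cost 37, fixed 13 → total 50.
Compare {P3, P4, P6}: routing cost 38 + fixed 16 = 54.
Compare {P1, P3, P4, P5}: routing cost 37 + fixed 17 = 54.
Compare {P1, P2, P3, P4}: routing cost 37 + fixed 18 = 55.
All other subsets cost ≥ 54. Minimum total cost: 50.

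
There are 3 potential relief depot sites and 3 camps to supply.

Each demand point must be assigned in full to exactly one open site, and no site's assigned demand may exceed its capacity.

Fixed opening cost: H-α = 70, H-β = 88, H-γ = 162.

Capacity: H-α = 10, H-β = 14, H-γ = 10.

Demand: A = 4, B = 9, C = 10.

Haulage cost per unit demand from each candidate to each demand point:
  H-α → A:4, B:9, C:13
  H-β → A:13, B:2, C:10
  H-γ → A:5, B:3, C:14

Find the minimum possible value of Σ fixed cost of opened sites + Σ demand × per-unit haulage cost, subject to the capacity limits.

358

Open {H-α, H-β}; cheapest assignment that respects the capacities:
  H-α (cap 10, load 10): C — cost 10×13 = 130
  H-β (cap 14, load 13): A, B — cost 4×13 + 9×2 = 70
  Shipping 200, fixed 158 → total 358.
  Any other capacity-feasible assignment to {H-α, H-β} ships for at least 200.
Compare {H-β, H-γ}: its best feasible assignment gives total 429.
Compare {H-α, H-β, H-γ}: its best feasible assignment gives total 463.
Every other set of open sites that can feasibly serve all demand totals ≥ 429 even under its best assignment. Minimum: 358.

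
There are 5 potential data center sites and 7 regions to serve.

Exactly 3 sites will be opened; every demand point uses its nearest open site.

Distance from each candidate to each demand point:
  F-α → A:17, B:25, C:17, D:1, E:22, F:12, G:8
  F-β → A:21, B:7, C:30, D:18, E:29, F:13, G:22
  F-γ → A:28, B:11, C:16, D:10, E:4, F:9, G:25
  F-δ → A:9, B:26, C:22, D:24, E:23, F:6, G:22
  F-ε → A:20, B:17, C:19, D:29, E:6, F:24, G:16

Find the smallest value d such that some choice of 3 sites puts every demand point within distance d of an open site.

16

Open {F-α, F-γ, F-δ}.
  Farthest demand point is C at distance 16 (to F-γ); all others are ≤ 16.
With {F-γ, F-δ, F-ε} the worst case is 16.
With {F-α, F-β, F-γ} the worst case is 17.
No size-3 selection achieves below 16.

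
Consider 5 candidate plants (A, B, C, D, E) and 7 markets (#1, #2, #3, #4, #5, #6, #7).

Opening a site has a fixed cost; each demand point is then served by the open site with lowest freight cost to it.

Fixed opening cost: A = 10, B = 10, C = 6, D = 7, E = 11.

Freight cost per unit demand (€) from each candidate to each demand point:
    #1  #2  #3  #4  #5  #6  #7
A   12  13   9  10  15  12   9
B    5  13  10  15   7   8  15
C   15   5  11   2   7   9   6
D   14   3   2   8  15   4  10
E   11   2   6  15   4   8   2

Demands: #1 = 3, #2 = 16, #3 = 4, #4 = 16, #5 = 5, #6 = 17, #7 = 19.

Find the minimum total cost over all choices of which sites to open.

Open {B, C, D, E}: assign each demand point to its cheapest open site.
  #1→B 3×5=15, #2→E 16×2=32, #3→D 4×2=8, #4→C 16×2=32, #5→E 5×4=20, #6→D 17×4=68, #7→E 19×2=38
  freight cost 213, fixed 34 → total 247.
Compare {C, D, E}: freight cost 231 + fixed 24 = 255.
Compare {A, B, C, D, E}: freight cost 213 + fixed 44 = 257.
Compare {A, C, D, E}: freight cost 231 + fixed 34 = 265.
All other subsets cost ≥ 255. Minimum total cost: 247.

247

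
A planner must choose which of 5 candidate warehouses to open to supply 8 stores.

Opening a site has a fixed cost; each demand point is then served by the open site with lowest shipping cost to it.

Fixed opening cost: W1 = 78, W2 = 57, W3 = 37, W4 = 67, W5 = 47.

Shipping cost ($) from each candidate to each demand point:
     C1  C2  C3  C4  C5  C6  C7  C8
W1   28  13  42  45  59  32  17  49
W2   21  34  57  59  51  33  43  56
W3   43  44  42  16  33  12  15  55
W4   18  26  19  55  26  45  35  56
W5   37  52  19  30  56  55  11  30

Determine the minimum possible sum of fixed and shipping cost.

Open {W3, W5}: assign each demand point to its cheapest open site.
  C1→W5 37, C2→W3 44, C3→W5 19, C4→W3 16, C5→W3 33, C6→W3 12, C7→W5 11, C8→W5 30
  shipping cost 202, fixed 84 → total 286.
Compare {W3, W4}: shipping cost 187 + fixed 104 = 291.
Compare {W3}: shipping cost 260 + fixed 37 = 297.
Compare {W3, W4, W5}: shipping cost 158 + fixed 151 = 309.
All other subsets cost ≥ 291. Minimum total cost: 286.

286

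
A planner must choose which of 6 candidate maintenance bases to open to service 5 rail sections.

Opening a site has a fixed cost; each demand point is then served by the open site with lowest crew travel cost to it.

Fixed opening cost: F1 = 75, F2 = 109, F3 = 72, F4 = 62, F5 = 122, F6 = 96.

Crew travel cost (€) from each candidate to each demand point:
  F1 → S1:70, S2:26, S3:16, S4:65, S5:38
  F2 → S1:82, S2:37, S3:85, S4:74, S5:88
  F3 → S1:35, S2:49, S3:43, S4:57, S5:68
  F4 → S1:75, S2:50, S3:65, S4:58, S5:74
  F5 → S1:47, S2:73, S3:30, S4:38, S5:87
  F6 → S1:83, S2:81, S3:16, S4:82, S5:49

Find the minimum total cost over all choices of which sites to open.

Open {F1}: assign each demand point to its cheapest open site.
  S1→F1 70, S2→F1 26, S3→F1 16, S4→F1 65, S5→F1 38
  crew travel cost 215, fixed 75 → total 290.
Compare {F1, F3}: crew travel cost 172 + fixed 147 = 319.
Compare {F3}: crew travel cost 252 + fixed 72 = 324.
Compare {F1, F4}: crew travel cost 208 + fixed 137 = 345.
All other subsets cost ≥ 319. Minimum total cost: 290.

290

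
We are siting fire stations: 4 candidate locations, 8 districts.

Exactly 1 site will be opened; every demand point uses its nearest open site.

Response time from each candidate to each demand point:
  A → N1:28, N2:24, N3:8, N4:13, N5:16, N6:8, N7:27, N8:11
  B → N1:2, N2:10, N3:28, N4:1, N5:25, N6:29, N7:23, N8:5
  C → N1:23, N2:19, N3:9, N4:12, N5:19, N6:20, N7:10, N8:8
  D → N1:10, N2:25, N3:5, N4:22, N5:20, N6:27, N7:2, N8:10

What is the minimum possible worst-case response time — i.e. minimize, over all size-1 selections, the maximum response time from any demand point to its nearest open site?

23

Open {C}.
  Farthest demand point is N1 at response time 23 (to C); all others are ≤ 23.
With {D} the worst case is 27.
With {A} the worst case is 28.
No size-1 selection achieves below 23.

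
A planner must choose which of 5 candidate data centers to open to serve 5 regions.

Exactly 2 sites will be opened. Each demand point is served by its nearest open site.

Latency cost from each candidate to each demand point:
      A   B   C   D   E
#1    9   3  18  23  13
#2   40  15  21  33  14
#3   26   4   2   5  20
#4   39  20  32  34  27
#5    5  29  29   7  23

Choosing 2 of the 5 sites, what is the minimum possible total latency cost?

32

Open {#1, #3}.
  A→#1 9, B→#1 3, C→#3 2, D→#3 5, E→#1 13  ⇒ total 32.
Compare {#3, #5}: total 36.
Compare {#1, #5}: total 46.
No size-2 selection does better; minimum is 32.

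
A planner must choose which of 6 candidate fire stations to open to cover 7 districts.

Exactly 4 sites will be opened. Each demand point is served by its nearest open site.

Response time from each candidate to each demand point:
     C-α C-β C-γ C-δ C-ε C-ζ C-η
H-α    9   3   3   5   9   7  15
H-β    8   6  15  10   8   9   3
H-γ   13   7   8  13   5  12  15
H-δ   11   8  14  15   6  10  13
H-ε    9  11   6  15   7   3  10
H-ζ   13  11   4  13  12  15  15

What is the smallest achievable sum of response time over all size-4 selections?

30

Open {H-α, H-β, H-γ, H-ε}.
  C-α→H-β 8, C-β→H-α 3, C-γ→H-α 3, C-δ→H-α 5, C-ε→H-γ 5, C-ζ→H-ε 3, C-η→H-β 3  ⇒ total 30.
Compare {H-α, H-β, H-δ, H-ε}: total 31.
Compare {H-α, H-β, H-ε, H-ζ}: total 32.
No size-4 selection does better; minimum is 30.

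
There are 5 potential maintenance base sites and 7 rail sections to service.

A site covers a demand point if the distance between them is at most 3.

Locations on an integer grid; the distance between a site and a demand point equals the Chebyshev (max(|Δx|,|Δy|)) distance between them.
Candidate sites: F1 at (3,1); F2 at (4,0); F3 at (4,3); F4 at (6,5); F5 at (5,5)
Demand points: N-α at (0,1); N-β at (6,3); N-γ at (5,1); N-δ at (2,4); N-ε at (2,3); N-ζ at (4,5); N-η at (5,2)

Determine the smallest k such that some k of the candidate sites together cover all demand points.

Coverage sets (demand points within 3 of each site):
  F1: {N-α, N-β, N-γ, N-δ, N-ε, N-η}
  F2: {N-β, N-γ, N-ε, N-η}
  F3: {N-β, N-γ, N-δ, N-ε, N-ζ, N-η}
  F4: {N-β, N-ζ, N-η}
  F5: {N-β, N-δ, N-ε, N-ζ, N-η}
No single site covers all 7 demand points.
But {F1, F3} covers everything, so the minimum is 2.

2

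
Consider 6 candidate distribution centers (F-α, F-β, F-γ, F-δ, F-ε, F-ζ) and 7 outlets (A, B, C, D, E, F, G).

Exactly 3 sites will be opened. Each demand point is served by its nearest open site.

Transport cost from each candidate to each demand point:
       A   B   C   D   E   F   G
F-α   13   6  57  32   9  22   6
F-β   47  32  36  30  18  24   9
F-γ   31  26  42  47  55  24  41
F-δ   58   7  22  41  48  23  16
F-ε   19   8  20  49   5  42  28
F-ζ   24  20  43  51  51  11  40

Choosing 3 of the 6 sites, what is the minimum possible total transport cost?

93

Open {F-α, F-ε, F-ζ}.
  A→F-α 13, B→F-α 6, C→F-ε 20, D→F-α 32, E→F-ε 5, F→F-ζ 11, G→F-α 6  ⇒ total 93.
Compare {F-α, F-δ, F-ζ}: total 99.
Compare {F-α, F-β, F-ε}: total 102.
No size-3 selection does better; minimum is 93.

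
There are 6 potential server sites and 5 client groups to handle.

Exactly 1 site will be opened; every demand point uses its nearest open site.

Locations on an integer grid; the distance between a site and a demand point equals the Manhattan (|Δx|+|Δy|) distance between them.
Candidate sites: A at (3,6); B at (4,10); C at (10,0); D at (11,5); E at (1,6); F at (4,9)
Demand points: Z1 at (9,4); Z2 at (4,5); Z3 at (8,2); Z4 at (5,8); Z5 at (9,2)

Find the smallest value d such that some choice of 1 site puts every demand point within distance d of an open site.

Open {D}.
  Farthest demand point is Z4 at distance 9 (to D); all others are ≤ 9.
With {A} the worst case is 10.
With {E} the worst case is 12.
No size-1 selection achieves below 9.

9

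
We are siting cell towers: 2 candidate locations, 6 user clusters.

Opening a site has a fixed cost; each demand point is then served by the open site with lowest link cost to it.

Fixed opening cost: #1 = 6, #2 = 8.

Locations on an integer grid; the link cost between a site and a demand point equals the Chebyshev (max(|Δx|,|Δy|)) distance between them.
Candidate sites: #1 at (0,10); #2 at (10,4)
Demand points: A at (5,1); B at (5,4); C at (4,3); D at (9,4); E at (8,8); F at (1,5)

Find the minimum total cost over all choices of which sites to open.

38

Open {#2}: assign each demand point to its cheapest open site.
  A→#2 5, B→#2 5, C→#2 6, D→#2 1, E→#2 4, F→#2 9
  link cost 30, fixed 8 → total 38.
Compare {#1, #2}: link cost 26 + fixed 14 = 40.
Compare {#1}: link cost 44 + fixed 6 = 50.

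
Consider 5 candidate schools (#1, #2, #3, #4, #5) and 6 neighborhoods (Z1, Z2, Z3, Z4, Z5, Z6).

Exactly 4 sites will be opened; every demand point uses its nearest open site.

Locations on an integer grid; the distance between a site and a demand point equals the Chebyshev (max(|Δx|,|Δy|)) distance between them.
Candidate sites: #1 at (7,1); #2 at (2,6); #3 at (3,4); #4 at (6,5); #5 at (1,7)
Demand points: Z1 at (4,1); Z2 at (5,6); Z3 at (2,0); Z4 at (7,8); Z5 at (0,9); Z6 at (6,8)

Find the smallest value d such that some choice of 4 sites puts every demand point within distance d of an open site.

Open {#1, #2, #3, #4}.
  Farthest demand point is Z3 at distance 4 (to #3); all others are ≤ 4.
With {#1, #2, #3, #5} the worst case is 4.
With {#1, #3, #4, #5} the worst case is 4.
No size-4 selection achieves below 4.

4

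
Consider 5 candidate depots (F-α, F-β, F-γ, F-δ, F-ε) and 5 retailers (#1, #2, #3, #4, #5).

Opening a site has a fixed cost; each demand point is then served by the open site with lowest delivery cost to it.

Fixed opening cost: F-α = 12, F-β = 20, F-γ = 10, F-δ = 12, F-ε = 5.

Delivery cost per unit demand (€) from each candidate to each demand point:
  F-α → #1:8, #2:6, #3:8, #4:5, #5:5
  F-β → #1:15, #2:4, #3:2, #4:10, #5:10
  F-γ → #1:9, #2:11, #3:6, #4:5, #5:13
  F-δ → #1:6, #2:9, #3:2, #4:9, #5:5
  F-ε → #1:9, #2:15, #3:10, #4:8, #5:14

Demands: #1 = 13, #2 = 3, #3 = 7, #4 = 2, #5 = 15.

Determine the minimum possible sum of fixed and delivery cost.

Open {F-α, F-δ}: assign each demand point to its cheapest open site.
  #1→F-δ 13×6=78, #2→F-α 3×6=18, #3→F-δ 7×2=14, #4→F-α 2×5=10, #5→F-α 15×5=75
  delivery cost 195, fixed 24 → total 219.
Compare {F-δ}: delivery cost 212 + fixed 12 = 224.
Compare {F-α, F-δ, F-ε}: delivery cost 195 + fixed 29 = 224.
Compare {F-γ, F-δ}: delivery cost 204 + fixed 22 = 226.
All other subsets cost ≥ 224. Minimum total cost: 219.

219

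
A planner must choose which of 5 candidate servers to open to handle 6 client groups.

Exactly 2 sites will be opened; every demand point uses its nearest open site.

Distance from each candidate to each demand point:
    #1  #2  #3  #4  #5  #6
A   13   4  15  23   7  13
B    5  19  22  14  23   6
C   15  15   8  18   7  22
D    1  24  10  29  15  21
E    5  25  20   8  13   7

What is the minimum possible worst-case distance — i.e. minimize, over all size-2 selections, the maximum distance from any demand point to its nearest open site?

15

Open {A, B}.
  Farthest demand point is #3 at distance 15 (to A); all others are ≤ 15.
With {A, E} the worst case is 15.
With {B, C} the worst case is 15.
No size-2 selection achieves below 15.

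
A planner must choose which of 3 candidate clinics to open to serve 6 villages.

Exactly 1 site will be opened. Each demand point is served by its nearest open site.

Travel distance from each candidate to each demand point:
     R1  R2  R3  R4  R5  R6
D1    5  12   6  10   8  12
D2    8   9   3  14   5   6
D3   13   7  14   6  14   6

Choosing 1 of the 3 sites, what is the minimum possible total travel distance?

45

Open {D2}.
  R1→D2 8, R2→D2 9, R3→D2 3, R4→D2 14, R5→D2 5, R6→D2 6  ⇒ total 45.
Compare {D1}: total 53.
Compare {D3}: total 60.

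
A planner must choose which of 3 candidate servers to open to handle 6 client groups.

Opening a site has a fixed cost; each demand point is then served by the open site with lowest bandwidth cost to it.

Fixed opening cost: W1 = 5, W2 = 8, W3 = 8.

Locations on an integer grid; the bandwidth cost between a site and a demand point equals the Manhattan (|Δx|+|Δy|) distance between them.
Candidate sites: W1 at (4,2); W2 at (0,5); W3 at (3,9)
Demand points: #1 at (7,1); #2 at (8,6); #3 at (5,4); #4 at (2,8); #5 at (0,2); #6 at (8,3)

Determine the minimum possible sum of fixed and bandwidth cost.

37

Open {W1}: assign each demand point to its cheapest open site.
  #1→W1 4, #2→W1 8, #3→W1 3, #4→W1 8, #5→W1 4, #6→W1 5
  bandwidth cost 32, fixed 5 → total 37.
Compare {W1, W3}: bandwidth cost 26 + fixed 13 = 39.
Compare {W1, W2}: bandwidth cost 28 + fixed 13 = 41.
Compare {W1, W2, W3}: bandwidth cost 25 + fixed 21 = 46.
All other subsets cost ≥ 39. Minimum total cost: 37.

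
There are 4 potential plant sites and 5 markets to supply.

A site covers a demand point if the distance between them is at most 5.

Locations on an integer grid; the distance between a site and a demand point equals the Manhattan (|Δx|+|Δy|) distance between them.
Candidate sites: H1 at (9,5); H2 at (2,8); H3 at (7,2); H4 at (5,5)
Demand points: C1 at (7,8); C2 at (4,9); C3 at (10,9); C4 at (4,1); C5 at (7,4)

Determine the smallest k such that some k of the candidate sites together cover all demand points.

2

Coverage sets (demand points within 5 of each site):
  H1: {C1, C3, C5}
  H2: {C1, C2}
  H3: {C4, C5}
  H4: {C1, C2, C4, C5}
No single site covers all 5 demand points.
But {H1, H4} covers everything, so the minimum is 2.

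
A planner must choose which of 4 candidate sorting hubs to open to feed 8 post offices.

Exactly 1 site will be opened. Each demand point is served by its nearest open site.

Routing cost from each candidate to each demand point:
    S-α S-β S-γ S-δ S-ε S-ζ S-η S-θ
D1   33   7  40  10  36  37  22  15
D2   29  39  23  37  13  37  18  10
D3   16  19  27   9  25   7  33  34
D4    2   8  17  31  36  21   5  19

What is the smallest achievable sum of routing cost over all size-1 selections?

139

Open {D4}.
  S-α→D4 2, S-β→D4 8, S-γ→D4 17, S-δ→D4 31, S-ε→D4 36, S-ζ→D4 21, S-η→D4 5, S-θ→D4 19  ⇒ total 139.
Compare {D3}: total 170.
Compare {D1}: total 200.
No size-1 selection does better; minimum is 139.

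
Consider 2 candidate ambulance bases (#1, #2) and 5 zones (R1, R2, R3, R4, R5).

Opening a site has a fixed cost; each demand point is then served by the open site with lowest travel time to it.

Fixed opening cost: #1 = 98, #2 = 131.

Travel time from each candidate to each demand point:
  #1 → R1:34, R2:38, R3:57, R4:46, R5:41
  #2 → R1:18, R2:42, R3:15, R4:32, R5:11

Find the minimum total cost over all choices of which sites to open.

249

Open {#2}: assign each demand point to its cheapest open site.
  R1→#2 18, R2→#2 42, R3→#2 15, R4→#2 32, R5→#2 11
  travel time 118, fixed 131 → total 249.
Compare {#1}: travel time 216 + fixed 98 = 314.
Compare {#1, #2}: travel time 114 + fixed 229 = 343.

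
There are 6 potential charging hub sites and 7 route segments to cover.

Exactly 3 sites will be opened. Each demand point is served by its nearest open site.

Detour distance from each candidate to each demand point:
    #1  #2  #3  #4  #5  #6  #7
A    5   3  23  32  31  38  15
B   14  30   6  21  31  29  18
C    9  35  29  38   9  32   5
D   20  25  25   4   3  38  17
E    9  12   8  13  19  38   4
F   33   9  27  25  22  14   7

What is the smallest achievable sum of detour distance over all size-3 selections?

51

Open {D, E, F}.
  #1→E 9, #2→F 9, #3→E 8, #4→D 4, #5→D 3, #6→F 14, #7→E 4  ⇒ total 51.
Compare {B, D, F}: total 57.
Compare {A, D, F}: total 59.
No size-3 selection does better; minimum is 51.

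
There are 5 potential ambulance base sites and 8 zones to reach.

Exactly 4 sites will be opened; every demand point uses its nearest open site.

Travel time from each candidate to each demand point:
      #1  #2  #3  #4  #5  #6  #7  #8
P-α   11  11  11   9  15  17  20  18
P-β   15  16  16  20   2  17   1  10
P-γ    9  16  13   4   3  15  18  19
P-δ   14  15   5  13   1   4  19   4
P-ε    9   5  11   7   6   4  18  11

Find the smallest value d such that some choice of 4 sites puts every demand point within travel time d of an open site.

9

Open {P-α, P-β, P-δ, P-ε}.
  Farthest demand point is #1 at travel time 9 (to P-ε); all others are ≤ 9.
With {P-β, P-γ, P-δ, P-ε} the worst case is 9.
With {P-α, P-β, P-γ, P-δ} the worst case is 11.
No size-4 selection achieves below 9.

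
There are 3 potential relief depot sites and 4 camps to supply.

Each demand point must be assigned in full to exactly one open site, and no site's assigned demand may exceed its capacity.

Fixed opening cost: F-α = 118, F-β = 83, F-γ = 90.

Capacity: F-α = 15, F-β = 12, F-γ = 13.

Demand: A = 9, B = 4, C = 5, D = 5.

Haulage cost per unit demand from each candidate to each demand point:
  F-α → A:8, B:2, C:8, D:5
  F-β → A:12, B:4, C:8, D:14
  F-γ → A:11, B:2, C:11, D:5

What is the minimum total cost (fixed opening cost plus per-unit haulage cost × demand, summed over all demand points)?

Open {F-α, F-γ}; cheapest assignment that respects the capacities:
  F-α (cap 15, load 14): A, C — cost 9×8 + 5×8 = 112
  F-γ (cap 13, load 9): B, D — cost 4×2 + 5×5 = 33
  Shipping 145, fixed 208 → total 353.
  Any other capacity-feasible assignment to {F-α, F-γ} ships for at least 145.
Compare {F-α, F-β}: its best feasible assignment gives total 354.
Compare {F-β, F-γ}: its best feasible assignment gives total 390.
Every other set of open sites that can feasibly serve all demand totals ≥ 354 even under its best assignment. Minimum: 353.

353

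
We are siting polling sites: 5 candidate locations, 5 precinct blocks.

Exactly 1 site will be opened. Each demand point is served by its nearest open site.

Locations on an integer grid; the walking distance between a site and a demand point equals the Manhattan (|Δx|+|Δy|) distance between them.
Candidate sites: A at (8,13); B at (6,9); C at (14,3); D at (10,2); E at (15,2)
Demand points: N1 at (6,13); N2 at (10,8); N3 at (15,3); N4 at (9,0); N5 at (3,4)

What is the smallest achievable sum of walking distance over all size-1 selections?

39

Open {D}.
  N1→D 15, N2→D 6, N3→D 6, N4→D 3, N5→D 9  ⇒ total 39.
Compare {B}: total 44.
Compare {C}: total 48.
No size-1 selection does better; minimum is 39.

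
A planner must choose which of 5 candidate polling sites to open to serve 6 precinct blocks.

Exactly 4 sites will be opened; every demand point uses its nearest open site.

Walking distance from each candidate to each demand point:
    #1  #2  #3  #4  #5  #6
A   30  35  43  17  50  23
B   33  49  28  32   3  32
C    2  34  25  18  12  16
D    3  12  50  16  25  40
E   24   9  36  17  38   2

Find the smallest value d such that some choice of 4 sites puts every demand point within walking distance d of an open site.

Open {A, B, C, D}.
  Farthest demand point is #3 at walking distance 25 (to C); all others are ≤ 25.
With {A, B, C, E} the worst case is 25.
With {A, C, D, E} the worst case is 25.
No size-4 selection achieves below 25.

25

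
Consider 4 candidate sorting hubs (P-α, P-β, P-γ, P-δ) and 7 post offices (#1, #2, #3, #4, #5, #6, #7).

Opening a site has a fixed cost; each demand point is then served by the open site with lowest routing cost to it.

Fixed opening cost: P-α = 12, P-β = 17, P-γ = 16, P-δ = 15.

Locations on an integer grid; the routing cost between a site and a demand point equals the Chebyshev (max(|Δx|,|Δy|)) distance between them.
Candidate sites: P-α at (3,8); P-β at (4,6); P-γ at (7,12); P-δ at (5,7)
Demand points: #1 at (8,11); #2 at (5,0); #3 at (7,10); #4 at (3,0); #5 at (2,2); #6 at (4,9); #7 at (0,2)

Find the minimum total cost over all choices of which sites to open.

48

Open {P-δ}: assign each demand point to its cheapest open site.
  #1→P-δ 4, #2→P-δ 7, #3→P-δ 3, #4→P-δ 7, #5→P-δ 5, #6→P-δ 2, #7→P-δ 5
  routing cost 33, fixed 15 → total 48.
Compare {P-β}: routing cost 32 + fixed 17 = 49.
Compare {P-α}: routing cost 38 + fixed 12 = 50.
Compare {P-α, P-β}: routing cost 30 + fixed 29 = 59.
All other subsets cost ≥ 49. Minimum total cost: 48.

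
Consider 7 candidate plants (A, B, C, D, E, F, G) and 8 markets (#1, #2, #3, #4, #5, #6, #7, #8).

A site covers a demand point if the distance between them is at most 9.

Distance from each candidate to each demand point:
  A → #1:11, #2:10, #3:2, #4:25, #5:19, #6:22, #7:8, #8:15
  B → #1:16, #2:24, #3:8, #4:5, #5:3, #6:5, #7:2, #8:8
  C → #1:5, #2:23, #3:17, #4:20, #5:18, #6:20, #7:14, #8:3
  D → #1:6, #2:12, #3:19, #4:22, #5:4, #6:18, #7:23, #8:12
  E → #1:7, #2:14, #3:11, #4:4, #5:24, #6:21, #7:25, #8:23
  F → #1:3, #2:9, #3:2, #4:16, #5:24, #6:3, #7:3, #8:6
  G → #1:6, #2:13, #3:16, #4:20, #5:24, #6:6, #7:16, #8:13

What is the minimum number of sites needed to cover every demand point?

2

Coverage sets (demand points within 9 of each site):
  A: {#3, #7}
  B: {#3, #4, #5, #6, #7, #8}
  C: {#1, #8}
  D: {#1, #5}
  E: {#1, #4}
  F: {#1, #2, #3, #6, #7, #8}
  G: {#1, #6}
No single site covers all 8 demand points.
But {B, F} covers everything, so the minimum is 2.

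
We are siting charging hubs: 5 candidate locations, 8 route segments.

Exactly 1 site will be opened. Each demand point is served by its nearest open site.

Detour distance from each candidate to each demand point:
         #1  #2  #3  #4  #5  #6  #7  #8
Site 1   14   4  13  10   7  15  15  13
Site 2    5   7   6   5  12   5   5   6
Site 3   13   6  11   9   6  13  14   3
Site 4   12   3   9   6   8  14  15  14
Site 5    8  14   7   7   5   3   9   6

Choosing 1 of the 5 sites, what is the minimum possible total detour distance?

Open {Site 2}.
  #1→Site 2 5, #2→Site 2 7, #3→Site 2 6, #4→Site 2 5, #5→Site 2 12, #6→Site 2 5, #7→Site 2 5, #8→Site 2 6  ⇒ total 51.
Compare {Site 5}: total 59.
Compare {Site 3}: total 75.
No size-1 selection does better; minimum is 51.

51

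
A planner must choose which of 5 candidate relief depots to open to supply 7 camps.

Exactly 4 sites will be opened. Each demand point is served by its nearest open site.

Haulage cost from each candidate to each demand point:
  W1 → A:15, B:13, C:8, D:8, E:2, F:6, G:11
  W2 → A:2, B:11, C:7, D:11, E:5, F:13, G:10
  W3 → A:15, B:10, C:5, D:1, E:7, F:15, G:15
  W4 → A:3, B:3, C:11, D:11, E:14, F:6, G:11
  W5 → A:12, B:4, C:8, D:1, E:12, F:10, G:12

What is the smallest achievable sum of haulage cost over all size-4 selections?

29

Open {W1, W2, W3, W4}.
  A→W2 2, B→W4 3, C→W3 5, D→W3 1, E→W1 2, F→W1 6, G→W2 10  ⇒ total 29.
Compare {W1, W2, W3, W5}: total 30.
Compare {W1, W2, W4, W5}: total 31.
No size-4 selection does better; minimum is 29.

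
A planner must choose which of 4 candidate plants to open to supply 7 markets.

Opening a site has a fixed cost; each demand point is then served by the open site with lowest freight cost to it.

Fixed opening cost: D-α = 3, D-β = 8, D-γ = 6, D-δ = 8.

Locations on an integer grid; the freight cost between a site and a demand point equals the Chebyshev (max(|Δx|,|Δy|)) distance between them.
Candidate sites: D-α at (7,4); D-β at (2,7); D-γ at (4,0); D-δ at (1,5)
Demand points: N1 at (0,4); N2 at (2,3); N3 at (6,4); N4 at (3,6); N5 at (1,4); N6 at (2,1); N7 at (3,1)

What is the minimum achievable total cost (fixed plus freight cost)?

Open {D-α, D-δ}: assign each demand point to its cheapest open site.
  N1→D-δ 1, N2→D-δ 2, N3→D-α 1, N4→D-δ 2, N5→D-δ 1, N6→D-δ 4, N7→D-α 4
  freight cost 15, fixed 11 → total 26.
Compare {D-δ}: freight cost 19 + fixed 8 = 27.
Compare {D-γ, D-δ}: freight cost 13 + fixed 14 = 27.
Compare {D-α, D-γ, D-δ}: freight cost 10 + fixed 17 = 27.
All other subsets cost ≥ 27. Minimum total cost: 26.

26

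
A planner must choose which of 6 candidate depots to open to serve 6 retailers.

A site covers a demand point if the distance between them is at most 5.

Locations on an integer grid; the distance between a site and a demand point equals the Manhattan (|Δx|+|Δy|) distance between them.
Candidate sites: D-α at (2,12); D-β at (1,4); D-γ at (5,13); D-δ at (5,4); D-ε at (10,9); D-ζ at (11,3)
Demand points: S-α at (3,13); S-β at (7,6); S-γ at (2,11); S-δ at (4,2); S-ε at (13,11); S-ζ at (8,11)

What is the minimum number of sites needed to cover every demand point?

3

Coverage sets (demand points within 5 of each site):
  D-α: {S-α, S-γ}
  D-β: {S-δ}
  D-γ: {S-α, S-γ, S-ζ}
  D-δ: {S-β, S-δ}
  D-ε: {S-ε, S-ζ}
  D-ζ: {}
No 2 sites suffice: every size-2 union leaves at least one demand point uncovered.
But {D-α, D-δ, D-ε} covers everything, so the minimum is 3.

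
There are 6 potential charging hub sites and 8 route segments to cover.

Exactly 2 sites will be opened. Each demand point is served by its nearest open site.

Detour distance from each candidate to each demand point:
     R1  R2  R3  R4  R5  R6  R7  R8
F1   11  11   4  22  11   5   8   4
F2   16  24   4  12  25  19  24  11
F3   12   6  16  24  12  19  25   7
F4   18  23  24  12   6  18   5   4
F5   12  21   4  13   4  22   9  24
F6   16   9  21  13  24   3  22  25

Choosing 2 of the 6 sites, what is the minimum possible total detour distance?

58

Open {F1, F4}.
  R1→F1 11, R2→F1 11, R3→F1 4, R4→F4 12, R5→F4 6, R6→F1 5, R7→F4 5, R8→F1 4  ⇒ total 58.
Compare {F1, F5}: total 60.
Compare {F1, F6}: total 63.
No size-2 selection does better; minimum is 58.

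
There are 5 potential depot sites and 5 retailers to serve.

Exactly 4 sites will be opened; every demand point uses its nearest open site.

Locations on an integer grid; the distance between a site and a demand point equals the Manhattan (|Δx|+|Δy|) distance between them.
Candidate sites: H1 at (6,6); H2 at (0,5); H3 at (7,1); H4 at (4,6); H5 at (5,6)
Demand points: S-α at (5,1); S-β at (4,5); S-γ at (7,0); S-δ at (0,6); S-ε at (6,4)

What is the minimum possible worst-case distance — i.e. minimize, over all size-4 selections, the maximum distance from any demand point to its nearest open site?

Open {H1, H2, H3, H4}.
  Farthest demand point is S-α at distance 2 (to H3); all others are ≤ 2.
With {H1, H2, H3, H5} the worst case is 2.
With {H2, H3, H4, H5} the worst case is 3.
No size-4 selection achieves below 2.

2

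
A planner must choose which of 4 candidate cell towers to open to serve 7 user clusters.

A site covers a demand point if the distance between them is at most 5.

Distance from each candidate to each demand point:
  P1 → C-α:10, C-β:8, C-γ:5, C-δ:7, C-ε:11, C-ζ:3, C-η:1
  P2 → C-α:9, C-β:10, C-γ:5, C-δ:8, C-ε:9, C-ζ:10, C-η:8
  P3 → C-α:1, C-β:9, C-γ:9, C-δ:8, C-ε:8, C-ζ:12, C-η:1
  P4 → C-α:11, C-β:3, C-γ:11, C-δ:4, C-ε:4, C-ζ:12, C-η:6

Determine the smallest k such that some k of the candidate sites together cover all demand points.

3

Coverage sets (demand points within 5 of each site):
  P1: {C-γ, C-ζ, C-η}
  P2: {C-γ}
  P3: {C-α, C-η}
  P4: {C-β, C-δ, C-ε}
No 2 sites suffice: every size-2 union leaves at least one demand point uncovered.
But {P1, P3, P4} covers everything, so the minimum is 3.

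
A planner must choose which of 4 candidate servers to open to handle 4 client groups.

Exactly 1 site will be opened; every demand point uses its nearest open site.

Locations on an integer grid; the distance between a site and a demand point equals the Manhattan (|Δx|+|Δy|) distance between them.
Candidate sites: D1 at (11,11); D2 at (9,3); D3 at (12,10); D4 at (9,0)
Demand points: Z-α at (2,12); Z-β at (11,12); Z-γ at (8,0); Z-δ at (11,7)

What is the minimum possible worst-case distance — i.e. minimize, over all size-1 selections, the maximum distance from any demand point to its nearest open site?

14

Open {D1}.
  Farthest demand point is Z-γ at distance 14 (to D1); all others are ≤ 14.
With {D3} the worst case is 14.
With {D2} the worst case is 16.
No size-1 selection achieves below 14.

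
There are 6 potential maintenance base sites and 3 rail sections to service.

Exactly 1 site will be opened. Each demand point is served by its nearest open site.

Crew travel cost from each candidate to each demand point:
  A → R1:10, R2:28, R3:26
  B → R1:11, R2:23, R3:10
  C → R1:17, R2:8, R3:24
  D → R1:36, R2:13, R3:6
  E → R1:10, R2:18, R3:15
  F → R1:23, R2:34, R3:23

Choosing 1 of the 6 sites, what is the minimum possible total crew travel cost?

Open {E}.
  R1→E 10, R2→E 18, R3→E 15  ⇒ total 43.
Compare {B}: total 44.
Compare {C}: total 49.
No size-1 selection does better; minimum is 43.

43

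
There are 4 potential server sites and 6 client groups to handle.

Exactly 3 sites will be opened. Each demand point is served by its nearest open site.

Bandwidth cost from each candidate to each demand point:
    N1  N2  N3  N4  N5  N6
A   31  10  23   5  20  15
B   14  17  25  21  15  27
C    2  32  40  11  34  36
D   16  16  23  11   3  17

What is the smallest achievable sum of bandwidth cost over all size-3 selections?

58

Open {A, C, D}.
  N1→C 2, N2→A 10, N3→A 23, N4→A 5, N5→D 3, N6→A 15  ⇒ total 58.
Compare {A, B, C}: total 70.
Compare {A, B, D}: total 70.
No size-3 selection does better; minimum is 58.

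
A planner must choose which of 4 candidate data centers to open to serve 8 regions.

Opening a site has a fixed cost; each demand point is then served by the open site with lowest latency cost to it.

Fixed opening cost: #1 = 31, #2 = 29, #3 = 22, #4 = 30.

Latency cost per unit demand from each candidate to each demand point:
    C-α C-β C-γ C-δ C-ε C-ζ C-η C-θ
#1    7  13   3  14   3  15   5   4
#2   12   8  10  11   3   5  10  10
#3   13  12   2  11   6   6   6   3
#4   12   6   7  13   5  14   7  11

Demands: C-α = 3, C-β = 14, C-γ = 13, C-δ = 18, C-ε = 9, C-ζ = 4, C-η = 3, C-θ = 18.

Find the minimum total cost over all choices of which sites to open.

532

Open {#1, #3, #4}: assign each demand point to its cheapest open site.
  C-α→#1 3×7=21, C-β→#4 14×6=84, C-γ→#3 13×2=26, C-δ→#3 18×11=198, C-ε→#1 9×3=27, C-ζ→#3 4×6=24, C-η→#1 3×5=15, C-θ→#3 18×3=54
  latency cost 449, fixed 83 → total 532.
Compare {#3, #4}: latency cost 485 + fixed 52 = 537.
Compare {#2, #3}: latency cost 491 + fixed 51 = 542.
Compare {#2, #3, #4}: latency cost 463 + fixed 81 = 544.
All other subsets cost ≥ 537. Minimum total cost: 532.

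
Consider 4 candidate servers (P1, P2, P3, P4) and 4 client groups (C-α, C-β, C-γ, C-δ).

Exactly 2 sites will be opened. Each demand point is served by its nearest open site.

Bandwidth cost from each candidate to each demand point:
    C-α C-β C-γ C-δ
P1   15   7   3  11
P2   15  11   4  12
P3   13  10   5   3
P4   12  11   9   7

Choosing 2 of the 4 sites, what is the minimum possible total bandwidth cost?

26

Open {P1, P3}.
  C-α→P3 13, C-β→P1 7, C-γ→P1 3, C-δ→P3 3  ⇒ total 26.
Compare {P1, P4}: total 29.
Compare {P2, P3}: total 30.
No size-2 selection does better; minimum is 26.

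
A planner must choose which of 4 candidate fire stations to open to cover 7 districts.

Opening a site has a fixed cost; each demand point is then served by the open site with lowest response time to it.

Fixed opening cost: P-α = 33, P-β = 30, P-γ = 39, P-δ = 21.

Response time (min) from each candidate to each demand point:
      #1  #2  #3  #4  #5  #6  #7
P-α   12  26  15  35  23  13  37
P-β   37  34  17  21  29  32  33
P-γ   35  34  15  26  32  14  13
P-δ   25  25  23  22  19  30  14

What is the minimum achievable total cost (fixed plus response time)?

174

Open {P-α, P-δ}: assign each demand point to its cheapest open site.
  #1→P-α 12, #2→P-δ 25, #3→P-α 15, #4→P-δ 22, #5→P-δ 19, #6→P-α 13, #7→P-δ 14
  response time 120, fixed 54 → total 174.
Compare {P-δ}: response time 158 + fixed 21 = 179.
Compare {P-γ, P-δ}: response time 133 + fixed 60 = 193.
Compare {P-α}: response time 161 + fixed 33 = 194.
All other subsets cost ≥ 179. Minimum total cost: 174.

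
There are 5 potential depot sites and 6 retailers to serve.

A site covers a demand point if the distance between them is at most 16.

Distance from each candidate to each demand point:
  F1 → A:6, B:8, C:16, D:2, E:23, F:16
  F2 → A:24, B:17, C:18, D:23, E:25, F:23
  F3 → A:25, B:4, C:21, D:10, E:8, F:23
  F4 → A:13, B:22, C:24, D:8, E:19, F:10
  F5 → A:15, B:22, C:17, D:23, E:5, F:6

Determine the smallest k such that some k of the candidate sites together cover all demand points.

Coverage sets (demand points within 16 of each site):
  F1: {A, B, C, D, F}
  F2: {}
  F3: {B, D, E}
  F4: {A, D, F}
  F5: {A, E, F}
No single site covers all 6 demand points.
But {F1, F3} covers everything, so the minimum is 2.

2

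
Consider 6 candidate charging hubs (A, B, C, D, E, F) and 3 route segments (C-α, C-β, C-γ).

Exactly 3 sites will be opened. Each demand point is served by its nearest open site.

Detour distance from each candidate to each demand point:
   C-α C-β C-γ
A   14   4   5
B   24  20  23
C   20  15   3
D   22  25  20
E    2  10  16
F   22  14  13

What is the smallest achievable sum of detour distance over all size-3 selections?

Open {A, C, E}.
  C-α→E 2, C-β→A 4, C-γ→C 3  ⇒ total 9.
Compare {A, B, E}: total 11.
Compare {A, D, E}: total 11.
No size-3 selection does better; minimum is 9.

9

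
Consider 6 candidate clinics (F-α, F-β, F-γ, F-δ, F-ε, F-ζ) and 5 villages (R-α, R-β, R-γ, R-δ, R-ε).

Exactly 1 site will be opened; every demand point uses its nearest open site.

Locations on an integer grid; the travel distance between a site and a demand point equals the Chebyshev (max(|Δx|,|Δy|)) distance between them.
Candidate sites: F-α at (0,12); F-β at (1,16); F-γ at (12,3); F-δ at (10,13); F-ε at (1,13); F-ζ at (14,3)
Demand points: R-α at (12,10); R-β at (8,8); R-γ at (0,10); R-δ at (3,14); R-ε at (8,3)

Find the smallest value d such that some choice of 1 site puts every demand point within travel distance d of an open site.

Open {F-δ}.
  Farthest demand point is R-γ at travel distance 10 (to F-δ); all others are ≤ 10.
With {F-ε} the worst case is 11.
With {F-α} the worst case is 12.
No size-1 selection achieves below 10.

10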